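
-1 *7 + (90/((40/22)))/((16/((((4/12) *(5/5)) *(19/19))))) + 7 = 33/32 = 1.03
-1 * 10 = -10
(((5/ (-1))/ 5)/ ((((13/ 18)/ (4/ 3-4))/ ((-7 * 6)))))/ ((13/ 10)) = -20160/ 169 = -119.29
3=3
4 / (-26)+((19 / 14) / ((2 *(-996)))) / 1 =-56023 / 362544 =-0.15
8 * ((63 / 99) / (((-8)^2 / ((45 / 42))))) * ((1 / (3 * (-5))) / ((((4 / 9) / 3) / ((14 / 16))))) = -189 / 5632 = -0.03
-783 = -783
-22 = -22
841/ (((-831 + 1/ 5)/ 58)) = -121945/ 2077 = -58.71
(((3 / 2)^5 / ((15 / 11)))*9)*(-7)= -56133 / 160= -350.83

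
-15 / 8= -1.88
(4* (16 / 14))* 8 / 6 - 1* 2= 4.10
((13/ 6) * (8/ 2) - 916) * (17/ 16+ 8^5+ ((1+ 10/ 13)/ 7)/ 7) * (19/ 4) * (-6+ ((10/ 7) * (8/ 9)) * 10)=-607430838816199/ 642096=-946012494.73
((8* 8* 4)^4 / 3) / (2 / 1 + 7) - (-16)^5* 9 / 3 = 4379901952 / 27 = 162218590.81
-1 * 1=-1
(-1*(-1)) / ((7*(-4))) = -1 / 28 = -0.04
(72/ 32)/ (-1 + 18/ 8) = 9/ 5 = 1.80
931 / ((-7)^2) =19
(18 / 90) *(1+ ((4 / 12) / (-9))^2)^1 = 146 / 729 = 0.20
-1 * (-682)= 682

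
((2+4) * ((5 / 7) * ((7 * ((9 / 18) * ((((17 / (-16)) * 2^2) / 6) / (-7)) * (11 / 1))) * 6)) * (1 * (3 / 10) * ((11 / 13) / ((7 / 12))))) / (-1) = -55539 / 1274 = -43.59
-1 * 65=-65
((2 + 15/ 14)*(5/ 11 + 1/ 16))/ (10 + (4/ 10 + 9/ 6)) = 2795/ 20944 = 0.13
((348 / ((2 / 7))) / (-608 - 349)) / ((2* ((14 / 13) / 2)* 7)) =-13 / 77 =-0.17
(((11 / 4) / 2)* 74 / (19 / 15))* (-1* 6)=-18315 / 38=-481.97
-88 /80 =-1.10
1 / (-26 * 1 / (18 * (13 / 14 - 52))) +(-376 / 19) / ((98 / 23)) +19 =92565 / 1862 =49.71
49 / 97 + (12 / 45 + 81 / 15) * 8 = 13339 / 291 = 45.84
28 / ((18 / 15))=70 / 3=23.33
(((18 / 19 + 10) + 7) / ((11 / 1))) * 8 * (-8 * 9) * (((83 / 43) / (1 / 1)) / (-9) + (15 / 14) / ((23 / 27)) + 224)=-27819196640 / 131537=-211493.32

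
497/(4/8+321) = 1.55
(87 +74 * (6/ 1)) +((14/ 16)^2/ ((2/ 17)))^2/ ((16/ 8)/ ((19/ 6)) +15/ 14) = 2062815493/ 3710976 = 555.87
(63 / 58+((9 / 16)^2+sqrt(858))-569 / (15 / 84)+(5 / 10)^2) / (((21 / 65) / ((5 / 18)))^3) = -270546413678125 / 133657122816+34328125 * sqrt(858) / 54010152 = -2005.57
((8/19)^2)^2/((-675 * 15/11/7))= -315392/1319500125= -0.00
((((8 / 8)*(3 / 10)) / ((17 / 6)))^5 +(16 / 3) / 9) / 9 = 70994444323 / 1078203909375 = 0.07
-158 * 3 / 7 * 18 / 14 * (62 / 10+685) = -14743296 / 245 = -60176.72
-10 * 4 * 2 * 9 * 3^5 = -174960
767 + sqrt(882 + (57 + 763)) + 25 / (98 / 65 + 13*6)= sqrt(1702) + 3965481 / 5168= 808.57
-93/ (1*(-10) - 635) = 31/ 215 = 0.14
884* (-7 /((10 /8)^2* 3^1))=-99008 /75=-1320.11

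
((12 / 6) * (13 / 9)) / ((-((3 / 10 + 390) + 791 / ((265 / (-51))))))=-13780 / 1135593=-0.01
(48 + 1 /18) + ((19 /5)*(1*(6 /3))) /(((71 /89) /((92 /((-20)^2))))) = 4013456 /79875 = 50.25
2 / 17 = 0.12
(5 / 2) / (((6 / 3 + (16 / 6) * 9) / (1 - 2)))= -0.10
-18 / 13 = -1.38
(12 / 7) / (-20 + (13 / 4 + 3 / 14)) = -48 / 463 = -0.10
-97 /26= -3.73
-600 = -600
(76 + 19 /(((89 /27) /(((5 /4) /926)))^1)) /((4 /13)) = 325733473 /1318624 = 247.03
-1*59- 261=-320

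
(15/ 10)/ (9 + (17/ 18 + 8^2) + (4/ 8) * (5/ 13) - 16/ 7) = 2457/ 117692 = 0.02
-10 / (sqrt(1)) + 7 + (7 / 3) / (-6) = -61 / 18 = -3.39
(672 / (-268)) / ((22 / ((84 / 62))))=-3528 / 22847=-0.15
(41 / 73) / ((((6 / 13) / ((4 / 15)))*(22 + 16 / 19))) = 10127 / 712845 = 0.01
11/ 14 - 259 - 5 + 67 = -2747/ 14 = -196.21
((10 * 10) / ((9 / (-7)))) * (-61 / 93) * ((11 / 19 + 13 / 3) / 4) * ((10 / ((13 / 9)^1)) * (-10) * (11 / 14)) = -3407.92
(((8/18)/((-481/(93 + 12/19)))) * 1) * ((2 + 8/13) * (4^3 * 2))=-10322944/356421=-28.96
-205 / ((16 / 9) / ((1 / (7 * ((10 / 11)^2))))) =-44649 / 2240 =-19.93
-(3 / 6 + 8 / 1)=-17 / 2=-8.50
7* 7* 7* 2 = 686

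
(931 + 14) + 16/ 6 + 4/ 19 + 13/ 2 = 108799/ 114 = 954.38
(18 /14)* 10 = 90 /7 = 12.86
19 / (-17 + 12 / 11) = -209 / 175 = -1.19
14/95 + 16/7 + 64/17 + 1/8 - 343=-30449087/90440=-336.68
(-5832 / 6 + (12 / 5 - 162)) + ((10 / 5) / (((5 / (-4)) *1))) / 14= -7922 / 7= -1131.71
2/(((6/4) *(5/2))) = 8/15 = 0.53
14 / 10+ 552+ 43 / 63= 174536 / 315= 554.08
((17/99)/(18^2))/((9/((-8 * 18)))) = -68/8019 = -0.01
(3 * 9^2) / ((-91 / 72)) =-17496 / 91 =-192.26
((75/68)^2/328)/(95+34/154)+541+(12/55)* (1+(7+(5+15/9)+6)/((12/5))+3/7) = 465033605694433/856258411008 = 543.10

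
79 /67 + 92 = 6243 /67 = 93.18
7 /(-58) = -7 /58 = -0.12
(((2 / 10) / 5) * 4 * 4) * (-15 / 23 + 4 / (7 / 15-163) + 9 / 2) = 2.45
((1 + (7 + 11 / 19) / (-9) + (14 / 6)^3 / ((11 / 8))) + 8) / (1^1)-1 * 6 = 64313 / 5643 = 11.40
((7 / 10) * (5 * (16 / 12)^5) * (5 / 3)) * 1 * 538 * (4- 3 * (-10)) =327792640 / 729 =449646.97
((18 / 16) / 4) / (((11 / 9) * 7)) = 81 / 2464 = 0.03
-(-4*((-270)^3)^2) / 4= 387420489000000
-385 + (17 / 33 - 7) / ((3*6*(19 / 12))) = -724613 / 1881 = -385.23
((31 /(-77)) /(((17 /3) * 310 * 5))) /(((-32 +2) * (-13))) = -0.00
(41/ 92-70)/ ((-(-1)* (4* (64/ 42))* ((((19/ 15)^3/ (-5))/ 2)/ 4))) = 2267645625/ 10096448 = 224.60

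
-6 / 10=-3 / 5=-0.60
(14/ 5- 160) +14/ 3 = -2288/ 15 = -152.53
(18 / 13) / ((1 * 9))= 2 / 13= 0.15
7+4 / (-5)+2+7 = 76 / 5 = 15.20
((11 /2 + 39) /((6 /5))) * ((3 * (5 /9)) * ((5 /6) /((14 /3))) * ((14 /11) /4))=11125 /3168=3.51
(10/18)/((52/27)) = 15/52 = 0.29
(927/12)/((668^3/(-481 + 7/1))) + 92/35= 54843721133/20865434240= 2.63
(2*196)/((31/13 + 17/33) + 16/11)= 42042/467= 90.03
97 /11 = 8.82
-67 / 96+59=5597 / 96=58.30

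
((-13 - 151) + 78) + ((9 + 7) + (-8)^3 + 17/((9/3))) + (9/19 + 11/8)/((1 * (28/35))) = -1047017/1824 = -574.02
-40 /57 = -0.70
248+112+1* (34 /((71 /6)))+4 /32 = 206183 /568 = 363.00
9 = 9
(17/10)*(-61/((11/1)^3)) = -1037/13310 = -0.08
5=5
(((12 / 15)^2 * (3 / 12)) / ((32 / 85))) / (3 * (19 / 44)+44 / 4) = 187 / 5410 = 0.03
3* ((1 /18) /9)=1 /54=0.02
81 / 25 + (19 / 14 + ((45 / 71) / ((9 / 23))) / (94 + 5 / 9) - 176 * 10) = -1613989407 / 919450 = -1755.39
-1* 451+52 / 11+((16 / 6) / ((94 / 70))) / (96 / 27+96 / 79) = -97735307 / 219208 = -445.86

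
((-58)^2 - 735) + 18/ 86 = 113056/ 43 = 2629.21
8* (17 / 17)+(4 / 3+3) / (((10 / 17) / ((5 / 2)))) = 317 / 12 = 26.42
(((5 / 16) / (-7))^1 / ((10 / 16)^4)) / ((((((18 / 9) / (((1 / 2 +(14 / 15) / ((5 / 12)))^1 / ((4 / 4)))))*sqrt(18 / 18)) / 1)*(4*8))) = -274 / 21875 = -0.01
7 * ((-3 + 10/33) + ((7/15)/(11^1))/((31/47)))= -94262/5115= -18.43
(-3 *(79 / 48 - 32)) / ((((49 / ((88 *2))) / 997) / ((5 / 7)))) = 79894595 / 343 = 232928.85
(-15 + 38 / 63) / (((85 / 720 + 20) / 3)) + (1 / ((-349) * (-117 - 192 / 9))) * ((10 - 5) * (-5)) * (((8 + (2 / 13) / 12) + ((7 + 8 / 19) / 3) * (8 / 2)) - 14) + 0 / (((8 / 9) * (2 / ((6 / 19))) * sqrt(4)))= -623574190573 / 290186365742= -2.15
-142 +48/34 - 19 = -2713/17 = -159.59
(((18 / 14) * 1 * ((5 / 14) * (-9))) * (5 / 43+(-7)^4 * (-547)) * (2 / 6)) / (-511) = -3811989330 / 1076677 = -3540.51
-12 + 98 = 86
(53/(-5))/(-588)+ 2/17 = 6781/49980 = 0.14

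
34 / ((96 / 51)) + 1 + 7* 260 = 29425 / 16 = 1839.06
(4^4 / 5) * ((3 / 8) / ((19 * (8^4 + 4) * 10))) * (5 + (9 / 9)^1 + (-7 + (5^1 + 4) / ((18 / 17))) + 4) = 138 / 486875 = 0.00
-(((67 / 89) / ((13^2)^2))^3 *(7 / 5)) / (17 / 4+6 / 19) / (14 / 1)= -11428994 / 28496382182182384534415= -0.00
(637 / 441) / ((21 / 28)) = 52 / 27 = 1.93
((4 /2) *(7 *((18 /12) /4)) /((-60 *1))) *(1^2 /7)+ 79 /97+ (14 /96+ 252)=368039 /1455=252.95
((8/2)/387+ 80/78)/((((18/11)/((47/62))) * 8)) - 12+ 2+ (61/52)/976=-9.94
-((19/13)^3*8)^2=-3010936384/4826809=-623.79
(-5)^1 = -5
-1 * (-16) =16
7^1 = 7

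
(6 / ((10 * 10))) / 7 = 3 / 350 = 0.01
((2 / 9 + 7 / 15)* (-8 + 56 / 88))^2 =77841 / 3025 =25.73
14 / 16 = 7 / 8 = 0.88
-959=-959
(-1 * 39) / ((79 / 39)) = -1521 / 79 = -19.25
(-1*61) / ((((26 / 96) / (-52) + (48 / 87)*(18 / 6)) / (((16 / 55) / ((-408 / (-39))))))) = -1.03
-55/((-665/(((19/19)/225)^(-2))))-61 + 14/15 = 8233292/1995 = 4126.96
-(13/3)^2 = -169/9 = -18.78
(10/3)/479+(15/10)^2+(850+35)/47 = 5696711/270156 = 21.09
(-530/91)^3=-148877000/753571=-197.56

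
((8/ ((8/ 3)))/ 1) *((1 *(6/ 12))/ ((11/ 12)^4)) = 31104/ 14641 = 2.12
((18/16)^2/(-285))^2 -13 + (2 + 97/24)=-771671413/110899200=-6.96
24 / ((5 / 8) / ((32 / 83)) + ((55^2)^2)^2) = 6144 / 21435888100000415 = 0.00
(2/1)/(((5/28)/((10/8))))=14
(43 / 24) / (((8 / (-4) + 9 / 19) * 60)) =-817 / 41760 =-0.02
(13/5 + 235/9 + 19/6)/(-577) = -2869/51930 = -0.06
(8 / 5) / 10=4 / 25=0.16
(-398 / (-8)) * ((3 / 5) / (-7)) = -597 / 140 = -4.26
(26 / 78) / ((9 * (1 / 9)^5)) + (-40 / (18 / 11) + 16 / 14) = 136313 / 63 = 2163.70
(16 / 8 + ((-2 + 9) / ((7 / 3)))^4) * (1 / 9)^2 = 83 / 81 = 1.02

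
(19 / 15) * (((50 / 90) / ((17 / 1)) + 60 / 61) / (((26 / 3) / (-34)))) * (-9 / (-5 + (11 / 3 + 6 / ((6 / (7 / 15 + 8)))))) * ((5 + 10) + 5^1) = 10812900 / 84851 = 127.43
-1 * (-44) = 44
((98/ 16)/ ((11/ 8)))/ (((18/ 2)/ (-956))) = -46844/ 99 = -473.17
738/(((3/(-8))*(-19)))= 1968/19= 103.58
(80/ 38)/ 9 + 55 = 9445/ 171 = 55.23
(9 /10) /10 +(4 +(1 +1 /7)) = 3663 /700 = 5.23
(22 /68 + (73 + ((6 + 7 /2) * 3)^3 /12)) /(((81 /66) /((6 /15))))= 88759 /136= 652.64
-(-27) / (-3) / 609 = -3 / 203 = -0.01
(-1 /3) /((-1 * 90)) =1 /270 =0.00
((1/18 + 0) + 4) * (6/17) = 73/51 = 1.43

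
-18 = -18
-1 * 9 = -9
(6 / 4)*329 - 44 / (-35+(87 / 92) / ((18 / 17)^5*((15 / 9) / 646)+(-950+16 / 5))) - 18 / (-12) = 1156451856161961909 / 2330348200335355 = 496.26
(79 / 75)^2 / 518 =6241 / 2913750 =0.00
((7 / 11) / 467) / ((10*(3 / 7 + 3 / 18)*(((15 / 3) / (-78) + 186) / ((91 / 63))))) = 16562 / 9312738875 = 0.00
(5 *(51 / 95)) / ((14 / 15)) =765 / 266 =2.88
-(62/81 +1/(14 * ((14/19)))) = -13691/15876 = -0.86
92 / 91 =1.01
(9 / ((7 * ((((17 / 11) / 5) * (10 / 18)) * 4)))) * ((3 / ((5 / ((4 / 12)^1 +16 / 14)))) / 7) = 27621 / 116620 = 0.24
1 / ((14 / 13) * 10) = 13 / 140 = 0.09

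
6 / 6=1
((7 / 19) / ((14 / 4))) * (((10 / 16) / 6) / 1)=5 / 456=0.01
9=9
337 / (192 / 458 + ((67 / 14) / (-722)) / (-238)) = 185655394792 / 230962927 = 803.83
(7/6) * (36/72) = 0.58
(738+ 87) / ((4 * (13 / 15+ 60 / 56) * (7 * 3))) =375 / 74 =5.07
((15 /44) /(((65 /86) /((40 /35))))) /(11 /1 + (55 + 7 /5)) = 2580 /337337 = 0.01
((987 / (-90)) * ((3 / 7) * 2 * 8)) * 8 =-3008 / 5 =-601.60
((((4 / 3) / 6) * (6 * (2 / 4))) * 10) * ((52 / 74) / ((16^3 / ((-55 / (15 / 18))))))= -715 / 9472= -0.08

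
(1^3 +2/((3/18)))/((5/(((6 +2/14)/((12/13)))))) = 7267/420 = 17.30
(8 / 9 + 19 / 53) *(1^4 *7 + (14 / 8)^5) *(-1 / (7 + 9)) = -1.83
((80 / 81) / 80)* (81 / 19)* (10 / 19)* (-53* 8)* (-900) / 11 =3816000 / 3971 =960.97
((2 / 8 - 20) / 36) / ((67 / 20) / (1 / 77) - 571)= 395 / 225396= 0.00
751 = 751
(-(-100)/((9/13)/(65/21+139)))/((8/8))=3879200/189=20524.87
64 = 64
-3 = -3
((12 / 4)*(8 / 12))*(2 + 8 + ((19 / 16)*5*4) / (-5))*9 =189 / 2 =94.50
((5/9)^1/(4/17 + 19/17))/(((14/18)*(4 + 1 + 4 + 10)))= 85/3059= 0.03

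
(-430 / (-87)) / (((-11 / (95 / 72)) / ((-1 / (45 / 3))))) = 4085 / 103356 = 0.04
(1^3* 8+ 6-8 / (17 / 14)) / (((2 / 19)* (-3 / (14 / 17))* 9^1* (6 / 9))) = -931 / 289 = -3.22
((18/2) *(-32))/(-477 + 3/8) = 768/1271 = 0.60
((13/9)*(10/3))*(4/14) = 260/189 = 1.38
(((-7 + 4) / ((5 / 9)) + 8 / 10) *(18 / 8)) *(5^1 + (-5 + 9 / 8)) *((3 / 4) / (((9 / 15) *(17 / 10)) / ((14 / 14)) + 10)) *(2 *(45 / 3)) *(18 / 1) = -3772575 / 8816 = -427.92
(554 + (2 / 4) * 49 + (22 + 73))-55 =1237 / 2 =618.50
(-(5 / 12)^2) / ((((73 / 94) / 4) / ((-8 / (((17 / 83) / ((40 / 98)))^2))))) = 12951320000 / 455885073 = 28.41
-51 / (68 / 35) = -105 / 4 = -26.25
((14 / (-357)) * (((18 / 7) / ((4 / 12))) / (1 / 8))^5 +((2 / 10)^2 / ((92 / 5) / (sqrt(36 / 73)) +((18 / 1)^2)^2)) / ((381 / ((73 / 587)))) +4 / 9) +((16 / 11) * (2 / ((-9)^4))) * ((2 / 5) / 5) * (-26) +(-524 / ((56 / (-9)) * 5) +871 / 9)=-1672642601809323055970598572672230439 / 47644877147862151806025989150 - 1679 * sqrt(73) / 462108931762788670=-35106452.19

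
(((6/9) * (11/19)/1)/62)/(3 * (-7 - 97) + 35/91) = -143/7158117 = -0.00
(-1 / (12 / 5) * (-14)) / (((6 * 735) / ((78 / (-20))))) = -13 / 2520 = -0.01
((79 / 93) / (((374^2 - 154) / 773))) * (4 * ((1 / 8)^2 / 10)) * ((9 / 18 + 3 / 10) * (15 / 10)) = 61067 / 1732552800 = 0.00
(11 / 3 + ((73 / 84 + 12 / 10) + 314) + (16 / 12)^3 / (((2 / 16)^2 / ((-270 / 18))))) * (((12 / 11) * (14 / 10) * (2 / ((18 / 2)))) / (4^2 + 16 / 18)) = -2464333 / 62700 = -39.30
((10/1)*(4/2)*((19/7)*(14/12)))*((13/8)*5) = 6175/12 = 514.58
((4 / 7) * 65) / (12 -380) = -65 / 644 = -0.10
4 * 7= 28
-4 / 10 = -2 / 5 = -0.40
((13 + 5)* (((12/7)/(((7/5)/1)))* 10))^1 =10800/49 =220.41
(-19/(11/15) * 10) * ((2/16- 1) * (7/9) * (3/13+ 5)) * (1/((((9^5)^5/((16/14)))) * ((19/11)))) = 23800/27998021519982250962039711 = 0.00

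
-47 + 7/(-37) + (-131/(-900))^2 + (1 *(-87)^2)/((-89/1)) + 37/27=-349000328827/2667330000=-130.84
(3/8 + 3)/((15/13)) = 117/40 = 2.92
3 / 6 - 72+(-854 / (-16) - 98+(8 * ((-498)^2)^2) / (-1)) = -3936382977953 / 8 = -492047872244.12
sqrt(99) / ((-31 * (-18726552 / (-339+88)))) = -251 * sqrt(11) / 193507704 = -0.00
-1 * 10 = -10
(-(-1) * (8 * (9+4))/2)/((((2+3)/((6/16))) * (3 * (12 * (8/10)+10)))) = 13/196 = 0.07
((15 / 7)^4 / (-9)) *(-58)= 326250 / 2401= 135.88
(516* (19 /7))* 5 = 49020 /7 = 7002.86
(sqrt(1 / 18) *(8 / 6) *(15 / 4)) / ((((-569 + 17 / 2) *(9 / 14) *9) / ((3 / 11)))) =-70 *sqrt(2) / 998811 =-0.00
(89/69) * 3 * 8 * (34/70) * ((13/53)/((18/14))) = 157352/54855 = 2.87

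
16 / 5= 3.20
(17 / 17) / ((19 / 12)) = 0.63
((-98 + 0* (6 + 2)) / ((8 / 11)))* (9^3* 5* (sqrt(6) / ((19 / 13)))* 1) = -25540515* sqrt(6) / 76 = -823174.07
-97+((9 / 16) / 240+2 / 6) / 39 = -14525431 / 149760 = -96.99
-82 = -82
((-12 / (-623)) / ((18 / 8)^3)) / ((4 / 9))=64 / 16821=0.00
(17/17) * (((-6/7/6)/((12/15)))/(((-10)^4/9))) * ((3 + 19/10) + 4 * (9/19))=-11619/10640000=-0.00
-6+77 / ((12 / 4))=59 / 3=19.67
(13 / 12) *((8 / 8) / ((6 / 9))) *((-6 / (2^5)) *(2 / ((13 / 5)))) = -15 / 64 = -0.23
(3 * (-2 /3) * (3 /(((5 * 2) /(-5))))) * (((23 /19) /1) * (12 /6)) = 138 /19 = 7.26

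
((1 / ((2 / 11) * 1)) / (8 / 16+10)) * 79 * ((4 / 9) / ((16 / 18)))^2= 869 / 84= 10.35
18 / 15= 6 / 5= 1.20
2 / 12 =1 / 6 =0.17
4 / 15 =0.27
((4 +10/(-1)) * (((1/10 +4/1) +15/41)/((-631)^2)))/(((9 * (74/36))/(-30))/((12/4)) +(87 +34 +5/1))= -197748/369637940443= -0.00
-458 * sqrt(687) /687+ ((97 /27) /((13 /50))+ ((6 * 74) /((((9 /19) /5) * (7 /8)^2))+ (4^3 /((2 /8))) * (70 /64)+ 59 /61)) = 6731428391 /1049139 - 2 * sqrt(687) /3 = 6398.67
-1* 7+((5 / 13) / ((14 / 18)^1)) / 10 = -1265 / 182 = -6.95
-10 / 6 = -1.67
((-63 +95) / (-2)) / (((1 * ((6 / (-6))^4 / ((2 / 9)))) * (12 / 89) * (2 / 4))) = -1424 / 27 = -52.74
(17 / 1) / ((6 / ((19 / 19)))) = 17 / 6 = 2.83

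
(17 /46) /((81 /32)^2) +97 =14646295 /150903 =97.06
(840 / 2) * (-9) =-3780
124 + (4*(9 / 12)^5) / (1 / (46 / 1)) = 167.66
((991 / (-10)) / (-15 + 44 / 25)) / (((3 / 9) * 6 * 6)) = 4955 / 7944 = 0.62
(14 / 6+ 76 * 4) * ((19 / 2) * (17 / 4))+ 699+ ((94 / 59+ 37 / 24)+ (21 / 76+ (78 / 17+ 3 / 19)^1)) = 498354487 / 38114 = 13075.37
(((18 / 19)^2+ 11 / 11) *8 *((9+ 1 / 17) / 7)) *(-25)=-3014000 / 6137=-491.12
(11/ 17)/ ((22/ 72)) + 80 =1396/ 17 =82.12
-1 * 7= -7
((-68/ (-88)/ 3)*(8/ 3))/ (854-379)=68/ 47025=0.00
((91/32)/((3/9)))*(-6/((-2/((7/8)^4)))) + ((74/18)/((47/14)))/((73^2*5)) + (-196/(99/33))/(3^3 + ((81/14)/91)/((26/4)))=346496537622053959/27535224807751680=12.58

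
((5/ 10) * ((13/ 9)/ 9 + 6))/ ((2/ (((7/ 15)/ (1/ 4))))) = 3493/ 1215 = 2.87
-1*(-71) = 71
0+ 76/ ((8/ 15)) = 285/ 2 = 142.50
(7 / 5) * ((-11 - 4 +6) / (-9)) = 7 / 5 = 1.40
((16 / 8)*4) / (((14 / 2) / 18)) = 144 / 7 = 20.57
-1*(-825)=825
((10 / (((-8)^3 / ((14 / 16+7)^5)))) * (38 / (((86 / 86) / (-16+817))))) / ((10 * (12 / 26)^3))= -1229009265561987 / 67108864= -18313665.17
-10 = -10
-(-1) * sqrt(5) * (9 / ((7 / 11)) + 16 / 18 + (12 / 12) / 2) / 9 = 1957 * sqrt(5) / 1134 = 3.86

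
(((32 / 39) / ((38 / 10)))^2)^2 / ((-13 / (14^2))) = -128450560000 / 3919369279293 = -0.03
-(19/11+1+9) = -129/11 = -11.73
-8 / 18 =-4 / 9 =-0.44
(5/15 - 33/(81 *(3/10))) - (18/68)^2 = -102509/93636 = -1.09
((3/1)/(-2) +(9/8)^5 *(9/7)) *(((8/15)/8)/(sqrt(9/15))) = 62459 *sqrt(15)/3440640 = 0.07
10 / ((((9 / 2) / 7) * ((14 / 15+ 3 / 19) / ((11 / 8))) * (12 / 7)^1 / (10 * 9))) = 1280125 / 1244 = 1029.04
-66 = -66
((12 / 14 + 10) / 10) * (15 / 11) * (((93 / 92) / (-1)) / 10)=-5301 / 35420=-0.15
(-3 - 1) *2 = -8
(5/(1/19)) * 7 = 665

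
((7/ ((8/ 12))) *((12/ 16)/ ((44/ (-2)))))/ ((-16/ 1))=63/ 2816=0.02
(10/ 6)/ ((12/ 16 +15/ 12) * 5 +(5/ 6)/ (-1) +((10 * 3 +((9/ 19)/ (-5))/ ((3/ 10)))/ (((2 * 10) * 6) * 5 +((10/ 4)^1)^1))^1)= 228950/ 1265993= 0.18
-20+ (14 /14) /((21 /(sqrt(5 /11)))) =-20+ sqrt(55) /231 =-19.97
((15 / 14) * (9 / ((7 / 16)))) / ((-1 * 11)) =-2.00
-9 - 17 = -26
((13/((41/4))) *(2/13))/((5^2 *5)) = 8/5125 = 0.00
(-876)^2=767376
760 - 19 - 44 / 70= 25913 / 35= 740.37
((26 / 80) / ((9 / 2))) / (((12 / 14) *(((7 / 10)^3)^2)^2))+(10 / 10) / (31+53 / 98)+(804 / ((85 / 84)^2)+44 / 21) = 945966364313816752174 / 1192282201481730975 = 793.41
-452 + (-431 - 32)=-915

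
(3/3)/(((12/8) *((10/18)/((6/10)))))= 18/25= 0.72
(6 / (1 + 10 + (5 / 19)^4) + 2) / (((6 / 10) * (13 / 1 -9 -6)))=-1013955 / 478052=-2.12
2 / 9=0.22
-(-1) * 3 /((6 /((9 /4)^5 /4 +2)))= 67241 /8192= 8.21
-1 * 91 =-91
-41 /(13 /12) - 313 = -4561 /13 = -350.85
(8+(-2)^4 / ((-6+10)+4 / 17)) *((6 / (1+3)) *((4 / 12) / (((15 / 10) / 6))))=212 / 9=23.56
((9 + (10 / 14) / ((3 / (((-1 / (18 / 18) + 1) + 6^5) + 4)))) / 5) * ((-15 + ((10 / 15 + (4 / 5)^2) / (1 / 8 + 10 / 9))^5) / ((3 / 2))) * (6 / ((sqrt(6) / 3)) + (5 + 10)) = -19440305509321350451018 / 381722813896484375 - 19440305509321350451018 * sqrt(6) / 1908614069482421875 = -75877.23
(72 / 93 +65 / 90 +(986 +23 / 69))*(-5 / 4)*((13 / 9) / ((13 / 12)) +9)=-2756045 / 216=-12759.47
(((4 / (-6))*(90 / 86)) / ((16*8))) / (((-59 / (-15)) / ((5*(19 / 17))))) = -21375 / 2760256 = -0.01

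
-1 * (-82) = 82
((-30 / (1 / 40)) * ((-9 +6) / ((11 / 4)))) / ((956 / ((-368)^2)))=487526400 / 2629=185441.76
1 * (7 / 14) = 1 / 2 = 0.50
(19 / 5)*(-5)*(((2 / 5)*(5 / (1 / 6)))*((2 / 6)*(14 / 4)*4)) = -1064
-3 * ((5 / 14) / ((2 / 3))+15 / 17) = -4.25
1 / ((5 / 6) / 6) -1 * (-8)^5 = 163876 / 5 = 32775.20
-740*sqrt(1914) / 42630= -0.76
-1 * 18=-18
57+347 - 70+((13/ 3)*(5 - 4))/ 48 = 334.09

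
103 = 103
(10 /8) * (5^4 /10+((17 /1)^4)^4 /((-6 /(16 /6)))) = -1946447675026674733615 /72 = -27033995486481593522.43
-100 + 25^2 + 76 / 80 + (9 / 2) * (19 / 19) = 10609 / 20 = 530.45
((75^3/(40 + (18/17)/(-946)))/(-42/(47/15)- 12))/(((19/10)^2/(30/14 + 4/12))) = -46059853125000/161739545863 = -284.78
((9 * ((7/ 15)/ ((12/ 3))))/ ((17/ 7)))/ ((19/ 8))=294/ 1615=0.18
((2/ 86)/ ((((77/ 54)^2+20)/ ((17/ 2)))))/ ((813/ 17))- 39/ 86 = -678766773/ 1497387194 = -0.45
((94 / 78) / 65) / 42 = 47 / 106470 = 0.00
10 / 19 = 0.53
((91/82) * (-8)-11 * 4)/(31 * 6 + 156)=-0.15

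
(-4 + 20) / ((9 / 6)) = 32 / 3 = 10.67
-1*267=-267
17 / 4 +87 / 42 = 177 / 28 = 6.32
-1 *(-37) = 37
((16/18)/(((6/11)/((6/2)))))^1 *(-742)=-32648/9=-3627.56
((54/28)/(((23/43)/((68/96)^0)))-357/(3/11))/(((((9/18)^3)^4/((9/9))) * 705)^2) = -3526042320896/80021025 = -44063.95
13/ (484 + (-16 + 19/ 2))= 26/ 955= 0.03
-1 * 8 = -8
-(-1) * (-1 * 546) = -546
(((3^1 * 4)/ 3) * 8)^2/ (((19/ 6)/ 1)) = 6144/ 19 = 323.37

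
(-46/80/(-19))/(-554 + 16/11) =-253/4619280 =-0.00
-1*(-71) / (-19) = -3.74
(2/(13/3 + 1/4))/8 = 3/55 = 0.05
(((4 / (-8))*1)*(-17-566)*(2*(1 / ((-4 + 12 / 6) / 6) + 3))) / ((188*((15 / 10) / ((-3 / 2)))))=0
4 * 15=60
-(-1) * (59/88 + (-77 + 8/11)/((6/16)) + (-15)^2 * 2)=65281/264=247.28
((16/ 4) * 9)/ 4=9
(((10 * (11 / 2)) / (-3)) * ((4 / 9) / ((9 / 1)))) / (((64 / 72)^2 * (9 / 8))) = -55 / 54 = -1.02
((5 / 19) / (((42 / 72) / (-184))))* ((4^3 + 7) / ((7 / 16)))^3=-16184678154240 / 45619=-354779327.79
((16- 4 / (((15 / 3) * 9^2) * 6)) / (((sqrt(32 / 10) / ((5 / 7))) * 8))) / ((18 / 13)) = 126347 * sqrt(5) / 489888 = 0.58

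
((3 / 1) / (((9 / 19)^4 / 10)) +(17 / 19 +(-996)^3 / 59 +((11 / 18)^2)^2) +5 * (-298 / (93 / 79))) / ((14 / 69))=-82539988.10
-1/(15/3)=-0.20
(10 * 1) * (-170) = -1700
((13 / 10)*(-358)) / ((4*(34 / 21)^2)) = -1026207 / 23120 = -44.39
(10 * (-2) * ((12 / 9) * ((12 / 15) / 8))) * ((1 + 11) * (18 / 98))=-288 / 49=-5.88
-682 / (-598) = 341 / 299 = 1.14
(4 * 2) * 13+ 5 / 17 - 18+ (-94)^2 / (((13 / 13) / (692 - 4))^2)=4182467670.29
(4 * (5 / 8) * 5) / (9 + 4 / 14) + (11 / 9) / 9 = 3121 / 2106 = 1.48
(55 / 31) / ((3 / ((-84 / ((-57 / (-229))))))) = -352660 / 1767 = -199.58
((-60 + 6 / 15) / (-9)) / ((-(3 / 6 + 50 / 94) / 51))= -476204 / 1455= -327.29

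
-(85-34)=-51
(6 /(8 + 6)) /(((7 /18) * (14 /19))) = 1.50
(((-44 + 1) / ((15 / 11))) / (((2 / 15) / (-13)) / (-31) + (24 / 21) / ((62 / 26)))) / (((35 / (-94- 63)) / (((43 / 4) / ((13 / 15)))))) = 296969739 / 81176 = 3658.34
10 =10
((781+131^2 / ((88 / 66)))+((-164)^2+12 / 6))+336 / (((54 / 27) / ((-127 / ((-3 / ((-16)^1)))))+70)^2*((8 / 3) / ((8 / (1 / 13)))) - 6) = 40552.56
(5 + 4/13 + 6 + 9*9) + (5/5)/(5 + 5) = 12013/130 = 92.41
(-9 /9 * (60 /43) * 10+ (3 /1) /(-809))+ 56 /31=-13103327 /1078397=-12.15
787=787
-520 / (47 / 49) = -25480 / 47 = -542.13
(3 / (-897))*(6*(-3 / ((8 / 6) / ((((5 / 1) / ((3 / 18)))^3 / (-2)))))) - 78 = -205572 / 299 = -687.53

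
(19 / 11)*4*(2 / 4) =38 / 11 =3.45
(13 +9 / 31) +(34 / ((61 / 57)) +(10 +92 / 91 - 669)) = -105473297 / 172081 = -612.93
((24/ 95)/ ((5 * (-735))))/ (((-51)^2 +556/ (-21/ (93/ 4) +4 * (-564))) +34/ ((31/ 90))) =-2168884/ 85169375535125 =-0.00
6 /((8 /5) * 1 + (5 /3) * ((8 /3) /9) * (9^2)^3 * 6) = 15 /3936604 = 0.00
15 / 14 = 1.07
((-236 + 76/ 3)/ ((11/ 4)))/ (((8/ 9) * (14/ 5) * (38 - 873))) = 0.04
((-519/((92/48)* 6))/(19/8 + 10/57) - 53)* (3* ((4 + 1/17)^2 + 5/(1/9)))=-100787850450/7730461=-13037.75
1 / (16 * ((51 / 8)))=0.01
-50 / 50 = -1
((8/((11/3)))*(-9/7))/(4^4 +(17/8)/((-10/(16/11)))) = -1080/98441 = -0.01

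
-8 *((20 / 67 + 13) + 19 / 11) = -88592 / 737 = -120.21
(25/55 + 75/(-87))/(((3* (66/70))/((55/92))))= -11375/132066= -0.09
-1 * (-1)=1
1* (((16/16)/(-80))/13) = -1/1040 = -0.00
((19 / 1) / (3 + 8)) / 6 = 19 / 66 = 0.29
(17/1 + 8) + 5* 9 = 70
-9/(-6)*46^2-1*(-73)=3247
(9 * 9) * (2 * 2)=324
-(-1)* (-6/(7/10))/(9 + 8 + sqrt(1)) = -10/21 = -0.48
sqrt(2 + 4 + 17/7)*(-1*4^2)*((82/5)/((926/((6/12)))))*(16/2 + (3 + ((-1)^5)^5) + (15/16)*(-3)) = -2.96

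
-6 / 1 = -6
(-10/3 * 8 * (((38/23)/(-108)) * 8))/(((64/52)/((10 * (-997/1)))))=-49251800/1863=-26436.82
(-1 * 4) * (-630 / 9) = 280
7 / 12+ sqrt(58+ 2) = 7 / 12+ 2* sqrt(15) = 8.33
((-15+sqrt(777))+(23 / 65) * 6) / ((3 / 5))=-279 / 13+5 * sqrt(777) / 3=25.00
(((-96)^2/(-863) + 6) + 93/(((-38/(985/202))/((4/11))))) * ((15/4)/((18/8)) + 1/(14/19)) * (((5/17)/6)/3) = -34775406065/78041915028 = -0.45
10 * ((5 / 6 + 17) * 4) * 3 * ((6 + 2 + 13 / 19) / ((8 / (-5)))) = -441375 / 38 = -11615.13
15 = 15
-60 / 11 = -5.45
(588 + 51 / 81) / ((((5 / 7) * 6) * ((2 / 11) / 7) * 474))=8566327 / 767880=11.16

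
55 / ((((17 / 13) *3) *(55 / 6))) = 26 / 17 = 1.53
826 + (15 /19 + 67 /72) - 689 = 189769 /1368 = 138.72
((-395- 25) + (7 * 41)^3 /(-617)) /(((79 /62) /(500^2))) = -370435166500000 /48743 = -7599761329.83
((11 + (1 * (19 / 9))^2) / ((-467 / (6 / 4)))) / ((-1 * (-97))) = -626 / 1223073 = -0.00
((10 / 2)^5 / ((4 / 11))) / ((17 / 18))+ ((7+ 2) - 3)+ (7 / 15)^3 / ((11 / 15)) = 766219687 / 84150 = 9105.40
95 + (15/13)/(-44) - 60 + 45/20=5323/143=37.22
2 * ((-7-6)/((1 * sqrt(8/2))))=-13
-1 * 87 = -87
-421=-421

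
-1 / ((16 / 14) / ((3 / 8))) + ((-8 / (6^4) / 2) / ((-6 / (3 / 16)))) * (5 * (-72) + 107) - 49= -511687 / 10368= -49.35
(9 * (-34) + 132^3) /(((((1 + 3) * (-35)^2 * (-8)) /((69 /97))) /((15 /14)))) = -44.71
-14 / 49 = -2 / 7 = -0.29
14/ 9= 1.56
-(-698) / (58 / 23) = 8027 / 29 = 276.79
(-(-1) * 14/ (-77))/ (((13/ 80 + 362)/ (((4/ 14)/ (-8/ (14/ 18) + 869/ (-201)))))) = 12864/ 1310188033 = 0.00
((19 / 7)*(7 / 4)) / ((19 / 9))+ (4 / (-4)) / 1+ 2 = 13 / 4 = 3.25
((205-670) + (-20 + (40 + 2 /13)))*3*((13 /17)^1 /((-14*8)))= 17349 /1904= 9.11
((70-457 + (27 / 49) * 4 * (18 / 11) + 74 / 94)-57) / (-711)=11136541 / 18011763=0.62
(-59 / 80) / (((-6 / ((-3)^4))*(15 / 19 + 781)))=30267 / 2376640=0.01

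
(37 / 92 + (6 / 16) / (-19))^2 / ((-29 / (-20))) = 8937845 / 88609616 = 0.10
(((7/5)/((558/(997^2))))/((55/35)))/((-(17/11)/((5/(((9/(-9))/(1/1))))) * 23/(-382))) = -9302930231/109089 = -85278.35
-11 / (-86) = 11 / 86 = 0.13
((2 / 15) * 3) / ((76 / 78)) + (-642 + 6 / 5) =-60837 / 95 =-640.39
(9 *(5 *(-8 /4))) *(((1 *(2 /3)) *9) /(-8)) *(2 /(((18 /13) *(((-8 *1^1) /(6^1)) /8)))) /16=-585 /16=-36.56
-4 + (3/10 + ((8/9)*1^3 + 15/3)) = 197/90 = 2.19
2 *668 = 1336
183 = 183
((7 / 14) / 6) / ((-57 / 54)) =-3 / 38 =-0.08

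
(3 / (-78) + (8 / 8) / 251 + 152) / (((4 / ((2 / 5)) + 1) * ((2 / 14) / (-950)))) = -299772025 / 3263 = -91870.07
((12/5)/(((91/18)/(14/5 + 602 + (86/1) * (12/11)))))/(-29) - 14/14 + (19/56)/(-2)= -146374769/11611600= -12.61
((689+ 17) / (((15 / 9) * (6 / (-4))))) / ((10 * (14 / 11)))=-3883 / 175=-22.19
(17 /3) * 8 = 136 /3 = 45.33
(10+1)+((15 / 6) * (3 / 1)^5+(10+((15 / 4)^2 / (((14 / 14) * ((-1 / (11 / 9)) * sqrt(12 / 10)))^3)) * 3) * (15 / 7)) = 8959 / 14-831875 * sqrt(30) / 36288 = 514.37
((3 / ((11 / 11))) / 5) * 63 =189 / 5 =37.80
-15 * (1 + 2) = -45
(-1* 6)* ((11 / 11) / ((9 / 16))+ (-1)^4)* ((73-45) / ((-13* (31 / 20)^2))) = 560000 / 37479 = 14.94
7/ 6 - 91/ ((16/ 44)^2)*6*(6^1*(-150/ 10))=4459469/ 12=371622.42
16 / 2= 8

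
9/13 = 0.69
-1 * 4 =-4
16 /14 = 8 /7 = 1.14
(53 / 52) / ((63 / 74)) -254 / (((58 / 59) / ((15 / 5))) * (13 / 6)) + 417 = 2871079 / 47502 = 60.44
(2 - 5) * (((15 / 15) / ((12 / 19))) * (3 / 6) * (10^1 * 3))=-285 / 4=-71.25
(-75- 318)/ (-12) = 32.75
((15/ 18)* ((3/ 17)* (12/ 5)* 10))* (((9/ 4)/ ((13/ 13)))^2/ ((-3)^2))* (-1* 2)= -135/ 34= -3.97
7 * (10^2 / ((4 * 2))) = 175 / 2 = 87.50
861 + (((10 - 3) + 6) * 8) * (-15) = -699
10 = 10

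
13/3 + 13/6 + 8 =29/2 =14.50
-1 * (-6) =6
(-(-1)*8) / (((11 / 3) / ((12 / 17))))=1.54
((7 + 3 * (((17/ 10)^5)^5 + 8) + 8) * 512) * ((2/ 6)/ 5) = 5770757412348402378939569991057/ 97656250000000000000000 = 59092555.90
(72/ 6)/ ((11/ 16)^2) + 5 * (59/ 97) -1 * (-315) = 4030834/ 11737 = 343.43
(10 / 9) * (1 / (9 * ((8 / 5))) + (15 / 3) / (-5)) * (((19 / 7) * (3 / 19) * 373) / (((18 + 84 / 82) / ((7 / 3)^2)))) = -7172417 / 151632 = -47.30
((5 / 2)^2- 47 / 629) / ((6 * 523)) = 5179 / 2631736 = 0.00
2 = 2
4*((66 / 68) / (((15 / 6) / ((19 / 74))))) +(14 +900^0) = 48429 / 3145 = 15.40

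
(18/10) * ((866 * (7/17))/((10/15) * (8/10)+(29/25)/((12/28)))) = 30310/153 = 198.10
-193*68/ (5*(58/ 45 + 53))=-48.35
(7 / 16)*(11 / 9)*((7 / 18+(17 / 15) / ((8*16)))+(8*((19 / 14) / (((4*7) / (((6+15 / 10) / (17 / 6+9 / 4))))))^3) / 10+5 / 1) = 9133319707774669 / 3164205496596480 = 2.89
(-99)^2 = 9801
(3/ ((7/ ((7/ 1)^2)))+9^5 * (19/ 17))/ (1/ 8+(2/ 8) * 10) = 2992768/ 119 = 25149.31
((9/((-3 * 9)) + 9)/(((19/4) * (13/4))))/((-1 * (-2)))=16/57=0.28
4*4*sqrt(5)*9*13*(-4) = -7488*sqrt(5) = -16743.68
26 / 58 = 13 / 29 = 0.45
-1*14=-14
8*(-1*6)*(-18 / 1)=864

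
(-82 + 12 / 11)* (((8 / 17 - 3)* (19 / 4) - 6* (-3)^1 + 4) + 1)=-332415 / 374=-888.81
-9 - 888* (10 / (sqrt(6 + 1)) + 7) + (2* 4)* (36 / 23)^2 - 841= -3727546 / 529 - 8880* sqrt(7) / 7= -10402.73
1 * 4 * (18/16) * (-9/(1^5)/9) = -9/2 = -4.50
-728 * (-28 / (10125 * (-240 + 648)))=2548 / 516375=0.00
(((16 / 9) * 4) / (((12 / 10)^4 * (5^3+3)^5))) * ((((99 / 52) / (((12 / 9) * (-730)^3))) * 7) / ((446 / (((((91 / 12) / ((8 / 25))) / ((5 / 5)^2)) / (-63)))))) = 9625 / 4450212735715878471991296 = 0.00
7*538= 3766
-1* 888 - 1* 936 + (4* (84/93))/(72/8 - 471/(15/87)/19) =-181000004/99231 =-1824.03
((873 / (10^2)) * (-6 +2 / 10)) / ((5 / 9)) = -227853 / 2500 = -91.14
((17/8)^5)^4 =4064231406647572522401601/1152921504606846976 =3525158.82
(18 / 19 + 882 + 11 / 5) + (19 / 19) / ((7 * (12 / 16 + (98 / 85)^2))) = 35373690193 / 39960515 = 885.22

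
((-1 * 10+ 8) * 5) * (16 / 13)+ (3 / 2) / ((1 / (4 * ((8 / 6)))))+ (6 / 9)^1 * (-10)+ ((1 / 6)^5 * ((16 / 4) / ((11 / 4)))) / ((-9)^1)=-6864277 / 625482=-10.97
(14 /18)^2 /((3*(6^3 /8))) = 0.01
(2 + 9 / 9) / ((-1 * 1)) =-3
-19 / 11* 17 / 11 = -323 / 121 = -2.67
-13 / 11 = -1.18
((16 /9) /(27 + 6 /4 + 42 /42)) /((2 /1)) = 16 /531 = 0.03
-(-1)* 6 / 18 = 1 / 3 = 0.33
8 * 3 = 24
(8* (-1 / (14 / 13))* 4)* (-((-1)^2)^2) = 208 / 7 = 29.71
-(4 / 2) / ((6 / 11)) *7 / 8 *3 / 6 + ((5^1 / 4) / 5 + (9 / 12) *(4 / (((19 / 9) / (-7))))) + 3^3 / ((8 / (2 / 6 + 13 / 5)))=-6391 / 4560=-1.40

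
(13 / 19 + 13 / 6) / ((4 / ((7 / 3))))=2275 / 1368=1.66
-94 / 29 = -3.24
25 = 25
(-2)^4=16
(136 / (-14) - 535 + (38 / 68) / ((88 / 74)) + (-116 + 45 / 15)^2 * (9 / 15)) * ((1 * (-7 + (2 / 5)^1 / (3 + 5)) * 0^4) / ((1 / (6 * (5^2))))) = 0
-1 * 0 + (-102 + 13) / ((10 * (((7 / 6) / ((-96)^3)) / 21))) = 708673536 / 5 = 141734707.20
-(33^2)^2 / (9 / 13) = -1712997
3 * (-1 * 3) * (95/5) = -171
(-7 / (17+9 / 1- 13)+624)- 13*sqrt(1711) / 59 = 8105 / 13- 13*sqrt(1711) / 59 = 614.35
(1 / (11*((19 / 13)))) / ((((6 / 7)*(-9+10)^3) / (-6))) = -91 / 209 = -0.44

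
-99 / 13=-7.62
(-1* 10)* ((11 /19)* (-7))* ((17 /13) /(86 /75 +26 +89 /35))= 624750 /349999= 1.79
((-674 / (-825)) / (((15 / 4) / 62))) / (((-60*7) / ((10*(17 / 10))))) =-710396 / 1299375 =-0.55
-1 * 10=-10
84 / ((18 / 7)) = 98 / 3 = 32.67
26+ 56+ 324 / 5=734 / 5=146.80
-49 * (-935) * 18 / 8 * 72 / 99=74970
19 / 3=6.33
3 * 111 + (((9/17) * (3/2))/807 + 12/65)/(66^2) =287445463619/863199480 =333.00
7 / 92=0.08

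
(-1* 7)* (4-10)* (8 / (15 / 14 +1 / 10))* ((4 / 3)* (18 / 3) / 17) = 94080 / 697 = 134.98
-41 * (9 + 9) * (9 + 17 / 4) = -19557 / 2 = -9778.50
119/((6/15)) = 595/2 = 297.50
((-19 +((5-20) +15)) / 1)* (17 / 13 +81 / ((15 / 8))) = -54967 / 65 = -845.65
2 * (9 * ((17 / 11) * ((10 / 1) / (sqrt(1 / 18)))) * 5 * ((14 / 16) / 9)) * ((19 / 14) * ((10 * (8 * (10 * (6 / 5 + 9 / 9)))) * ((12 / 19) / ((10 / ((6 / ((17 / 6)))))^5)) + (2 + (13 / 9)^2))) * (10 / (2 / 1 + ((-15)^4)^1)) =6227429774417 * sqrt(2) / 12558400470990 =0.70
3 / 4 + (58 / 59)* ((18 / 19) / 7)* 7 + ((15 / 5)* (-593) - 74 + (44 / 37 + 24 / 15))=-1533429161 / 829540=-1848.53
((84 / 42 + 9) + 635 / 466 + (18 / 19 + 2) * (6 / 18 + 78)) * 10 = 32304685 / 13281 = 2432.40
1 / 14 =0.07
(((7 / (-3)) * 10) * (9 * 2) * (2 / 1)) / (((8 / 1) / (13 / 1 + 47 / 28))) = -6165 / 4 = -1541.25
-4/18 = -2/9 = -0.22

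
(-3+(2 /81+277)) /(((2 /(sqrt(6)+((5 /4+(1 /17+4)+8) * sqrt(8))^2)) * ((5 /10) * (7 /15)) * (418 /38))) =110980 * sqrt(6) /2079+45447697250 /600831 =75772.16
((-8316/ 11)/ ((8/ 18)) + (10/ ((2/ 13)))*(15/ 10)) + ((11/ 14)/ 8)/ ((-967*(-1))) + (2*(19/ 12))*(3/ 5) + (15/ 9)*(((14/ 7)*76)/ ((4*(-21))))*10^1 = -7952669393/ 4873680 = -1631.76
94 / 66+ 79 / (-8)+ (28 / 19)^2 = -598415 / 95304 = -6.28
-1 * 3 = -3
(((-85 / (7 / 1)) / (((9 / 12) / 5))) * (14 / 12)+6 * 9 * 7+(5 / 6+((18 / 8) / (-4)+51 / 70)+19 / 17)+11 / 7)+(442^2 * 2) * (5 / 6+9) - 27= 47031207467 / 12240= 3842418.91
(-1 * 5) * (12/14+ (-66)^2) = -152490/7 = -21784.29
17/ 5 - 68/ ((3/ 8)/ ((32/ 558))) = -29291/ 4185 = -7.00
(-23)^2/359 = 529/359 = 1.47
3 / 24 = 1 / 8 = 0.12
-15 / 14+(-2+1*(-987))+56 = -13077 / 14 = -934.07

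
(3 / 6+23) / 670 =0.04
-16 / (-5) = 16 / 5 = 3.20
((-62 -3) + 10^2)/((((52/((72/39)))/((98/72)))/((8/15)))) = 1372/1521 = 0.90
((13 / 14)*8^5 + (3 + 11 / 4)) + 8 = 852353 / 28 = 30441.18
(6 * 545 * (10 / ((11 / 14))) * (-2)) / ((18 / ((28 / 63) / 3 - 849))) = 3497439400 / 891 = 3925296.75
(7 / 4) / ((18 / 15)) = 35 / 24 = 1.46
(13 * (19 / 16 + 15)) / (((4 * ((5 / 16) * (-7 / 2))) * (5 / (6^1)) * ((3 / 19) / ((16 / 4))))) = -36556 / 25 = -1462.24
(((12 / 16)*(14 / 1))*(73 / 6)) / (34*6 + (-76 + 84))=511 / 848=0.60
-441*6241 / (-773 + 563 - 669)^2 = -305809 / 85849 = -3.56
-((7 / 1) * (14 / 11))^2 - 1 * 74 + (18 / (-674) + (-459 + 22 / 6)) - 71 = -83152288 / 122331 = -679.73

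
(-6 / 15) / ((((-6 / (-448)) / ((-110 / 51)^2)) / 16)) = -2223.06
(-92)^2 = 8464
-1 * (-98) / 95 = 98 / 95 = 1.03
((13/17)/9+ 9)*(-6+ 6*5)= 11120/51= 218.04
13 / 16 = 0.81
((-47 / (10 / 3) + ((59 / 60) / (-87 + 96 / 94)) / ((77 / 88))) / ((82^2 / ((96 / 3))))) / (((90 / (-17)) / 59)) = 24024844958 / 32096551725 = 0.75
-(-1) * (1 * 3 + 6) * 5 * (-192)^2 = 1658880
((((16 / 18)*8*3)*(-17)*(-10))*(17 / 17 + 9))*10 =1088000 / 3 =362666.67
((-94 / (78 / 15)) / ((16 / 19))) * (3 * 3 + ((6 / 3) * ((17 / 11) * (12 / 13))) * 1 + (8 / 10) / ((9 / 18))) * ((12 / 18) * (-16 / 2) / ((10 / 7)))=60128369 / 55770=1078.15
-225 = -225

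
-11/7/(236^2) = -11/389872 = -0.00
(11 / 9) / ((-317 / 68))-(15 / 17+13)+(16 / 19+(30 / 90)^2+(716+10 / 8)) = 2595213815 / 3686076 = 704.06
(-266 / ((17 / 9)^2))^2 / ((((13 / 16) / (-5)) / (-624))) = 1782643645440 / 83521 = 21343657.83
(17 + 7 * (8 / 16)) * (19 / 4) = 97.38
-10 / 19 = -0.53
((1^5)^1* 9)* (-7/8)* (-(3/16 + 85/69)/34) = 32907/100096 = 0.33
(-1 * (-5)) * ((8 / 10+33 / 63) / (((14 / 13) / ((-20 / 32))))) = -9035 / 2352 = -3.84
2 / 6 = 1 / 3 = 0.33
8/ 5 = 1.60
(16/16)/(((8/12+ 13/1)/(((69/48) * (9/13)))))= 621/8528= 0.07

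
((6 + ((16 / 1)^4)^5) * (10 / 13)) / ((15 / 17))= 41103477866897391940010188 / 39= 1053935329920445947179748.00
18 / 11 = 1.64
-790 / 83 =-9.52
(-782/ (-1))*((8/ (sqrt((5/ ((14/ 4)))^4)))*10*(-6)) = -919632/ 5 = -183926.40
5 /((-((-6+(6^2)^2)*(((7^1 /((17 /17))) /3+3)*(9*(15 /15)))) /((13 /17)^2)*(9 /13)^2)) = -28561 /289897056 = -0.00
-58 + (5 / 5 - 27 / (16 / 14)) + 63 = -141 / 8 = -17.62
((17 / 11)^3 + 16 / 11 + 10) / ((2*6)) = 20159 / 15972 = 1.26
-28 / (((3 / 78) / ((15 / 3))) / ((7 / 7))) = -3640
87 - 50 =37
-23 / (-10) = 23 / 10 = 2.30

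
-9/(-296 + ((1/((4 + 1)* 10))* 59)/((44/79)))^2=-4840000/46445853169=-0.00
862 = 862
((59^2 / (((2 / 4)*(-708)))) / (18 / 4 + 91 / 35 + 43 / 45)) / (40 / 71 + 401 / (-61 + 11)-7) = 41890 / 496103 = 0.08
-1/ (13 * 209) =-1/ 2717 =-0.00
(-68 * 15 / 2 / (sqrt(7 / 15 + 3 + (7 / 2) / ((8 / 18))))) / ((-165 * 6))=34 * sqrt(40830) / 44913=0.15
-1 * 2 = -2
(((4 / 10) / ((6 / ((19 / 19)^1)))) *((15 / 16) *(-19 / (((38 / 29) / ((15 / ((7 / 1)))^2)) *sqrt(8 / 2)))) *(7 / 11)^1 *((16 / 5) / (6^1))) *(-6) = 4.24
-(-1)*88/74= 44/37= 1.19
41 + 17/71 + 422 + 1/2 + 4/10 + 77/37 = 466.22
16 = 16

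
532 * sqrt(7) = 1407.54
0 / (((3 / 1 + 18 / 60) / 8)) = 0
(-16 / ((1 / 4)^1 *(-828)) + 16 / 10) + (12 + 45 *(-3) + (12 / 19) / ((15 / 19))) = -124741 / 1035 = -120.52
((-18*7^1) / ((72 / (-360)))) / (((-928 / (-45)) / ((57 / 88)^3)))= 2625110775 / 316203008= 8.30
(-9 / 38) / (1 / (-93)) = 837 / 38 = 22.03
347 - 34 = 313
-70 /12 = -35 /6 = -5.83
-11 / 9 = -1.22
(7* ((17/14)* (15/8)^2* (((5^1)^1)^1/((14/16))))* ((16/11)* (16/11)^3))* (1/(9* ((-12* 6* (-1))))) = 1088000/922383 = 1.18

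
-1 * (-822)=822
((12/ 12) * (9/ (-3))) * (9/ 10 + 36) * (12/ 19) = -6642/ 95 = -69.92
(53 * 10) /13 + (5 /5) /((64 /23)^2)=2177757 /53248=40.90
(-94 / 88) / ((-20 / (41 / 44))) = 1927 / 38720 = 0.05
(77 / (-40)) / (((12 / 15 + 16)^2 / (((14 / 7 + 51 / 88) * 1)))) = -1135 / 64512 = -0.02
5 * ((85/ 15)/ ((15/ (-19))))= -35.89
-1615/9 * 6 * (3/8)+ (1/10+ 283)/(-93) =-756637/1860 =-406.79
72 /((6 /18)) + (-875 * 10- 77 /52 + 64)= -440517 /52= -8471.48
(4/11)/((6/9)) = 6/11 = 0.55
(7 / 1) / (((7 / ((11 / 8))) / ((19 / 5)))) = 209 / 40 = 5.22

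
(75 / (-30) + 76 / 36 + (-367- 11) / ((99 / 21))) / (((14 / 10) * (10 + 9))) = -11395 / 3762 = -3.03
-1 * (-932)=932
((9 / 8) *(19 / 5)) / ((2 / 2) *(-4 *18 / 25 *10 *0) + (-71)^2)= 171 / 201640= 0.00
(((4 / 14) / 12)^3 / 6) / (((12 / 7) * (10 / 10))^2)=1 / 1306368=0.00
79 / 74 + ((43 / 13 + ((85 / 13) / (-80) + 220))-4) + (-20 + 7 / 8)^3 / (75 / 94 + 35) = 24.88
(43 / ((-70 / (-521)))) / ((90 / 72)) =44806 / 175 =256.03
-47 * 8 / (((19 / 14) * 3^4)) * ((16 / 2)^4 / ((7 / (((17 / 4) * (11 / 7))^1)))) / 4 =-35999744 / 10773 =-3341.66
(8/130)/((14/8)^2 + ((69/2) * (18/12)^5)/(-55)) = -2816/77831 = -0.04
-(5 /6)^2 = -25 /36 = -0.69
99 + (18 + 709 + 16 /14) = 5790 /7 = 827.14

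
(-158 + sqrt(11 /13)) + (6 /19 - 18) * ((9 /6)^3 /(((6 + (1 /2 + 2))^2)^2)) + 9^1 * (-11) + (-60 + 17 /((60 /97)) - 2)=-27757539049 /95213940 + sqrt(143) /13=-290.61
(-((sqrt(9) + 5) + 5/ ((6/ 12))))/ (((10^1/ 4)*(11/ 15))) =-108/ 11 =-9.82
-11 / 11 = -1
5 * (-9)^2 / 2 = 405 / 2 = 202.50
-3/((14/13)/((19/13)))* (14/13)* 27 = -1539/13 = -118.38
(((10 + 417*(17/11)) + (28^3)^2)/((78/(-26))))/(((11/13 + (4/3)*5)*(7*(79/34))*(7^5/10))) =-23429538400060/29955435433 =-782.15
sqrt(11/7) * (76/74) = 38 * sqrt(77)/259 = 1.29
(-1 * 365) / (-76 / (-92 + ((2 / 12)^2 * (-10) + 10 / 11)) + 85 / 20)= -26412860 / 367739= -71.83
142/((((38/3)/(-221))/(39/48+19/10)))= -10214841/1520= -6720.29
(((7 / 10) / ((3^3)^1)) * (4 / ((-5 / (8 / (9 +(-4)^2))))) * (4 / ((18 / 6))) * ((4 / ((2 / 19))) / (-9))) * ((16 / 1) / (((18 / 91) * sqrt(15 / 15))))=12393472 / 4100625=3.02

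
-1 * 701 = -701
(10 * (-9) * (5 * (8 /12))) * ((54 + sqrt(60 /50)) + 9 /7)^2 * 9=-404535060 /49- 417960 * sqrt(30) /7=-8582854.87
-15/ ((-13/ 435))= 6525/ 13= 501.92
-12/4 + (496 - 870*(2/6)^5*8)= 464.36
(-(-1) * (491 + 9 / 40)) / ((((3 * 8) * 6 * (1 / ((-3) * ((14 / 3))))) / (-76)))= 2613317 / 720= 3629.61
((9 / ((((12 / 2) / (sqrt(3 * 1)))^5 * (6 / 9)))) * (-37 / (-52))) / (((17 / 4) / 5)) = 185 * sqrt(3) / 14144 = 0.02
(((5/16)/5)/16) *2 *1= 1/128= 0.01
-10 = -10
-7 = -7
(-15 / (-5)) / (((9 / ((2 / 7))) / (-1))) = -2 / 21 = -0.10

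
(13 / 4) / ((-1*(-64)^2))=-13 / 16384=-0.00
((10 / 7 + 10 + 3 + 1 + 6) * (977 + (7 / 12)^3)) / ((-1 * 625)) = -1688599 / 50400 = -33.50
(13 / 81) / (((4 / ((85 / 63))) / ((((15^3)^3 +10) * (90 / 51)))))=12494091800125 / 3402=3672572545.60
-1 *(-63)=63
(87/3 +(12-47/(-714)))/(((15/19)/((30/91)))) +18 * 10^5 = 58477157099/32487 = 1800017.15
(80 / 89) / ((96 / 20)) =50 / 267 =0.19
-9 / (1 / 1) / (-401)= 9 / 401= 0.02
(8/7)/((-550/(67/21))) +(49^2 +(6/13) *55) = 1275122291/525525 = 2426.38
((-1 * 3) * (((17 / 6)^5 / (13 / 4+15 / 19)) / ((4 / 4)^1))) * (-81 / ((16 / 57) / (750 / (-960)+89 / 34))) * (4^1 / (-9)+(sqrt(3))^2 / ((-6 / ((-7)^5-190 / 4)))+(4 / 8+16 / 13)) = 39604554905547015 / 65388544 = 605680329.96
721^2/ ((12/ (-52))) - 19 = -6757990/ 3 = -2252663.33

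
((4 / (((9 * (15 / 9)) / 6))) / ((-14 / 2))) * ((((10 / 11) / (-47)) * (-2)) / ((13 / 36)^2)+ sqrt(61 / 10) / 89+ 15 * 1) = -2138424 / 611611 - 4 * sqrt(610) / 15575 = -3.50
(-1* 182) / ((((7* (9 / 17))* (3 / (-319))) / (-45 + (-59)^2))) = 484469128 / 27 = 17943301.04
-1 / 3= -0.33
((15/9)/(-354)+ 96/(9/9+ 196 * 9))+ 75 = 140675377/1874430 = 75.05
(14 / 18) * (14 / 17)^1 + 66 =10196 / 153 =66.64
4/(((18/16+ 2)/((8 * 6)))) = 1536/25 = 61.44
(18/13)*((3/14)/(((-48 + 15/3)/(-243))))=6561/3913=1.68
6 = 6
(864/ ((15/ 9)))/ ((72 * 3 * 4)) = 3/ 5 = 0.60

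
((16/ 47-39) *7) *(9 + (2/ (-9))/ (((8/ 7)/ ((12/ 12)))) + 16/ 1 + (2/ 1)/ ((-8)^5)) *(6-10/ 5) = -46522527961/ 1732608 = -26851.16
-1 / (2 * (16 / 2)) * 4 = -0.25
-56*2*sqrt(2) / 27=-5.87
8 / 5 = 1.60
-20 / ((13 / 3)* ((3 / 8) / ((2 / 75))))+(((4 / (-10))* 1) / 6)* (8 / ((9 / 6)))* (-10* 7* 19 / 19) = 14368 / 585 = 24.56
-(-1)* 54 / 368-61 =-11197 / 184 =-60.85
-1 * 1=-1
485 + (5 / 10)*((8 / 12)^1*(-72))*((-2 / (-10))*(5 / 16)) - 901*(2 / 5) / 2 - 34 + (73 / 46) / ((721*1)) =22329192 / 82915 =269.30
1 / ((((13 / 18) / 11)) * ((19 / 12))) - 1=2129 / 247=8.62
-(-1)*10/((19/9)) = 90/19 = 4.74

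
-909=-909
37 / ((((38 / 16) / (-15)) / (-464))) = 2060160 / 19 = 108429.47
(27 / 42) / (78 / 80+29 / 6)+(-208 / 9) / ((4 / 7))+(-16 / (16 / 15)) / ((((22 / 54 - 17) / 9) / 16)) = 89.84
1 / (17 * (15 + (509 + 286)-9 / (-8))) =8 / 110313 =0.00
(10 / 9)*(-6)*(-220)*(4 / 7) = 838.10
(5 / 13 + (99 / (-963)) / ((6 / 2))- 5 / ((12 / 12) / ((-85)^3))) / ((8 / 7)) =89696037109 / 33384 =2686797.18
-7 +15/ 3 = -2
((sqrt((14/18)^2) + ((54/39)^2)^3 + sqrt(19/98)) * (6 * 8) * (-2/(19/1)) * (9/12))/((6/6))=-2719181432/91709371 - 36 * sqrt(38)/133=-31.32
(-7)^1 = -7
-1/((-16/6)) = 3/8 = 0.38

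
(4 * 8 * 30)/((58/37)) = 17760/29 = 612.41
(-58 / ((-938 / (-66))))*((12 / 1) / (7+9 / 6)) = -45936 / 7973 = -5.76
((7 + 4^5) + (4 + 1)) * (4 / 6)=690.67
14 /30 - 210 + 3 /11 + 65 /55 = -34333 /165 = -208.08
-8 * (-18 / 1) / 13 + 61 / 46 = 7417 / 598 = 12.40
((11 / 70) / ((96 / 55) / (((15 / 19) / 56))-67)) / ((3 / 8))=2420 / 328083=0.01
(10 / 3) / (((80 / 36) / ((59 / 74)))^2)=93987 / 219040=0.43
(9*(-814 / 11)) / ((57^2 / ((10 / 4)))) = -185 / 361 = -0.51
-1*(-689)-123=566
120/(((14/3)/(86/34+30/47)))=455580/5593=81.46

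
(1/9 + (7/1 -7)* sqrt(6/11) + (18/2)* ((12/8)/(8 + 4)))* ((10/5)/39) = 89/1404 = 0.06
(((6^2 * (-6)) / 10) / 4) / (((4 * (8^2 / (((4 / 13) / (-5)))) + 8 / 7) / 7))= 441 / 48520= 0.01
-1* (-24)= 24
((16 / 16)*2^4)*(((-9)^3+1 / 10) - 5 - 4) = -59032 / 5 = -11806.40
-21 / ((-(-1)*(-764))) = 21 / 764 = 0.03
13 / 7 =1.86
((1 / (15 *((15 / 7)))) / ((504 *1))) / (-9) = -1 / 145800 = -0.00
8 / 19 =0.42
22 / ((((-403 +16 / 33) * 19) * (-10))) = 0.00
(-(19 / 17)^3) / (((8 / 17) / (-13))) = 38.57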